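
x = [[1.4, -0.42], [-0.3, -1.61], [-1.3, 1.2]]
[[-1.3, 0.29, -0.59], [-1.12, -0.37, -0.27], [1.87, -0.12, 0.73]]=x @ [[-0.68, 0.26, -0.35], [0.82, 0.18, 0.23]]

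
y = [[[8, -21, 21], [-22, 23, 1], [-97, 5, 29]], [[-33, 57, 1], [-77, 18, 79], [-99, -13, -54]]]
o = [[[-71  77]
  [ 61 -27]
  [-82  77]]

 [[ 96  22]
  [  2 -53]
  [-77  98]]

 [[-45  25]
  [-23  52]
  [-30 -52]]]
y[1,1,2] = 79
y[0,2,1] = 5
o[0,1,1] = -27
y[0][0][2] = 21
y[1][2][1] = -13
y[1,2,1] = -13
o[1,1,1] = -53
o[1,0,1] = 22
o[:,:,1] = [[77, -27, 77], [22, -53, 98], [25, 52, -52]]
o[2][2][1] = -52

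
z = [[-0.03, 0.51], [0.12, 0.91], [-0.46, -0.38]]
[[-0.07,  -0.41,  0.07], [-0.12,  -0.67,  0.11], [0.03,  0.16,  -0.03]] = z@[[0.05, 0.30, -0.05], [-0.14, -0.78, 0.13]]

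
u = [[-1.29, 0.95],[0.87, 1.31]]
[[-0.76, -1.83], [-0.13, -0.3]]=u @ [[0.35,0.84], [-0.33,-0.79]]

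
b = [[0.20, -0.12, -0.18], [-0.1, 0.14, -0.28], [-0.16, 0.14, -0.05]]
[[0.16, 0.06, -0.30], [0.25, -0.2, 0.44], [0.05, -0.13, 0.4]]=b@[[0.91,0.16,-1.24], [1.16,-0.67,1.24], [-0.64,0.31,-0.51]]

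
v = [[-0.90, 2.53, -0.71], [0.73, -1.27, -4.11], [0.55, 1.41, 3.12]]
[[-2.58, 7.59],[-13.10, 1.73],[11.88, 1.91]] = v@[[1.57,  1.6], [0.47,  3.25], [3.32,  -1.14]]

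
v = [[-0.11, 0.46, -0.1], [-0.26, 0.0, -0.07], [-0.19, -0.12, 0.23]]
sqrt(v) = [[0.31, 0.6, -0.06], [-0.36, 0.47, -0.1], [-0.24, 0.02, 0.47]]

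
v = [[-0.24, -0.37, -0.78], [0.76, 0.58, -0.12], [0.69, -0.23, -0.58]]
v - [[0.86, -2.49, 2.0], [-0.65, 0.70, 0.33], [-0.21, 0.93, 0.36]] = [[-1.1, 2.12, -2.78], [1.41, -0.12, -0.45], [0.9, -1.16, -0.94]]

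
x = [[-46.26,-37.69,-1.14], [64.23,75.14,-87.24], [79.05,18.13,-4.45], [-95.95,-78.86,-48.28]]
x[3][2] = -48.28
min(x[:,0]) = -95.95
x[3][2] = -48.28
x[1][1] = 75.14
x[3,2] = -48.28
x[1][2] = -87.24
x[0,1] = -37.69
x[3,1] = -78.86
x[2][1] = 18.13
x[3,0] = -95.95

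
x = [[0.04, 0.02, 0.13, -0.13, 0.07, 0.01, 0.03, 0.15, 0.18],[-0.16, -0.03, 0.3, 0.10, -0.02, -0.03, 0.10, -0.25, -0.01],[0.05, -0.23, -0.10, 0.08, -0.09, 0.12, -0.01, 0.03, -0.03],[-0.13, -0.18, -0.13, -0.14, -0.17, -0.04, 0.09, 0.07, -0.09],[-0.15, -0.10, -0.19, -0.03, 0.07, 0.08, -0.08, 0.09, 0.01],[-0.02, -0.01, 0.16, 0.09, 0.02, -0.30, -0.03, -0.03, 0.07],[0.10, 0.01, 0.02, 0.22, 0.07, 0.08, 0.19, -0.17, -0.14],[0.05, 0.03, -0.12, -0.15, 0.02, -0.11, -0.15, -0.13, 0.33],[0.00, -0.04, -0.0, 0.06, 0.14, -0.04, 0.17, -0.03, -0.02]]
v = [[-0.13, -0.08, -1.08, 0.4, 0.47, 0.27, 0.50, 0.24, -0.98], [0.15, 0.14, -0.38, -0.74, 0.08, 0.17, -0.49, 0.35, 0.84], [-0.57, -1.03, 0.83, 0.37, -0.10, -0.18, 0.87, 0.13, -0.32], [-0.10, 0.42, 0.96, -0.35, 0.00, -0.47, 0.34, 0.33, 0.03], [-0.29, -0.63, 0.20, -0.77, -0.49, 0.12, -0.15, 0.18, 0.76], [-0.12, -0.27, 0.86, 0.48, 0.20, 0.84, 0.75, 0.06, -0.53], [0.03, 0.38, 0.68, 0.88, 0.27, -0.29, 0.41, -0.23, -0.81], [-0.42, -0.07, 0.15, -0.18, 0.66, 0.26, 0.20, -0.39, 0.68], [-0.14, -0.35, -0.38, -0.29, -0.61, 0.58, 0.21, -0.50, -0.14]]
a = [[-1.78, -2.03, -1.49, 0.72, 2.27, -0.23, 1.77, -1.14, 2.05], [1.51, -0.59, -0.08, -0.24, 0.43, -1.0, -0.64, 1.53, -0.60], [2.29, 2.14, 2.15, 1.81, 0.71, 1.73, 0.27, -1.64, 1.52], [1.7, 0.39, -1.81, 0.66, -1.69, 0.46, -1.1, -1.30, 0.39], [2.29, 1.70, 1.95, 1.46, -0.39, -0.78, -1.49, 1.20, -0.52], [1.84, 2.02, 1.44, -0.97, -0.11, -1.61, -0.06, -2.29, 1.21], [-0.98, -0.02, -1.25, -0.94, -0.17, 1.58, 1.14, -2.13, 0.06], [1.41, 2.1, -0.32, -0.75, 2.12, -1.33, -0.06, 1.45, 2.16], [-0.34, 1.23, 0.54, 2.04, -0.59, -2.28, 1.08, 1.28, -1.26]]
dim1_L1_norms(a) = [13.48, 6.62, 14.26, 9.5, 11.78, 11.55, 8.27, 11.7, 10.64]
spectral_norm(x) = 0.62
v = a @ x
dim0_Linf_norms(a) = [2.29, 2.14, 2.15, 2.04, 2.27, 2.28, 1.77, 2.29, 2.16]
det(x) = 0.00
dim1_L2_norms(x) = [0.31, 0.45, 0.31, 0.37, 0.31, 0.36, 0.39, 0.45, 0.24]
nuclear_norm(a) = 31.89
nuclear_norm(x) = 2.84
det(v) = 0.01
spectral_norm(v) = 2.82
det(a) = 5546.21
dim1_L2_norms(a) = [4.89, 2.64, 5.13, 3.59, 4.33, 4.45, 3.43, 4.48, 4.0]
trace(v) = 0.72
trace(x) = -0.42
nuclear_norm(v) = 10.57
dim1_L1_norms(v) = [4.15, 3.34, 4.4, 3.0, 3.59, 4.11, 3.98, 3.01, 3.2]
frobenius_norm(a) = 12.51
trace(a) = -0.23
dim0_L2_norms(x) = [0.29, 0.32, 0.46, 0.37, 0.27, 0.37, 0.34, 0.38, 0.42]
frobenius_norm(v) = 4.41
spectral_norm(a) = 7.62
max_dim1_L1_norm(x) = 1.09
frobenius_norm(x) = 1.08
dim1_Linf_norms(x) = [0.18, 0.3, 0.23, 0.18, 0.19, 0.3, 0.22, 0.33, 0.17]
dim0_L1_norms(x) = [0.7, 0.65, 1.15, 1.0, 0.67, 0.81, 0.85, 0.95, 0.88]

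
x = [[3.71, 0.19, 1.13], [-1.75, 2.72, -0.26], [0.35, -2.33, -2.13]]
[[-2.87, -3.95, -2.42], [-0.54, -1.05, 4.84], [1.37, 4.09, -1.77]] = x @ [[-0.73,-0.71,-0.49], [-0.67,-0.94,1.39], [-0.03,-1.01,-0.77]]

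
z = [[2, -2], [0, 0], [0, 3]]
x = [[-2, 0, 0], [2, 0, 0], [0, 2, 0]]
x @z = [[-4, 4], [4, -4], [0, 0]]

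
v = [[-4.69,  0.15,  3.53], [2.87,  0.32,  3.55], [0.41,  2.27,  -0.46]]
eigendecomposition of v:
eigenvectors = [[(-0.24+0j),-0.74+0.00j,-0.74-0.00j], [-0.82+0.00j,(0.5+0.34j),0.50-0.34j], [(-0.51+0j),(-0.14-0.26j),(-0.14+0.26j)]]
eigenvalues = [(3.37+0j), (-4.1+1.19j), (-4.1-1.19j)]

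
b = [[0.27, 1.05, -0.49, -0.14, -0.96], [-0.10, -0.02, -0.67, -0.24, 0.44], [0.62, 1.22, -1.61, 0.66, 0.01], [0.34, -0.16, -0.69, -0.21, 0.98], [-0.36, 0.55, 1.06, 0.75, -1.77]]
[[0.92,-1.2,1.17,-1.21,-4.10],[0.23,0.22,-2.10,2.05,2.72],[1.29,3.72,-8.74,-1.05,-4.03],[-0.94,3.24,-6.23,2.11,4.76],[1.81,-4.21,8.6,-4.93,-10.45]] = b @ [[-1.38, 4.41, -4.95, -1.13, -0.69], [-0.36, -0.72, 0.24, -1.15, 0.31], [-1.25, -0.46, 2.62, -1.55, 0.70], [0.88, 1.67, -2.60, -2.19, -4.39], [-1.23, 1.69, -3.31, 0.80, 4.70]]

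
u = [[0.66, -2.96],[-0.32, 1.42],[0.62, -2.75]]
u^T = [[0.66, -0.32, 0.62], [-2.96, 1.42, -2.75]]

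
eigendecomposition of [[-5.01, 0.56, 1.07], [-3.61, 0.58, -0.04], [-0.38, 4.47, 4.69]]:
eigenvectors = [[0.82, 0.08, 0.11], [0.53, -0.62, -0.12], [-0.22, 0.78, 0.99]]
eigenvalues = [-4.93, 1.09, 4.09]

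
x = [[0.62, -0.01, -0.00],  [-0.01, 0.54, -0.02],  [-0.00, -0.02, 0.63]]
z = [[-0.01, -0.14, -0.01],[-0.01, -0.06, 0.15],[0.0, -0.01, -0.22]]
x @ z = [[-0.01, -0.09, -0.01],[-0.01, -0.03, 0.09],[0.0, -0.01, -0.14]]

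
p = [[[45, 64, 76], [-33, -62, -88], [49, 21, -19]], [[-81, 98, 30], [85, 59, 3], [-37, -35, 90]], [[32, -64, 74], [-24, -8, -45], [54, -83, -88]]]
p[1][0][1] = 98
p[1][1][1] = 59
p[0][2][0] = 49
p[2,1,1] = -8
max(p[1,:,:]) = 98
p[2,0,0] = 32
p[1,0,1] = 98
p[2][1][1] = -8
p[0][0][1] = 64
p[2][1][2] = -45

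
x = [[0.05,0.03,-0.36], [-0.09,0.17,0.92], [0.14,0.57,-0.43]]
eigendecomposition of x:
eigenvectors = [[0.31,-0.98,-0.22], [-0.62,0.15,0.87], [0.72,-0.12,0.43]]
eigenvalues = [-0.86, 0.0, 0.65]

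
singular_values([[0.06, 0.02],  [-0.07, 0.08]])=[0.11, 0.06]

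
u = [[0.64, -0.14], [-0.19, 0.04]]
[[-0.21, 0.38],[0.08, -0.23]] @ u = [[-0.21, 0.04], [0.09, -0.02]]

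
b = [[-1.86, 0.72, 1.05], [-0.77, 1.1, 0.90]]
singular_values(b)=[2.69, 0.67]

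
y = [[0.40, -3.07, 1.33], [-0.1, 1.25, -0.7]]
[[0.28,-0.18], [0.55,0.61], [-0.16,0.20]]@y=[[0.13, -1.08, 0.50], [0.16, -0.93, 0.30], [-0.08, 0.74, -0.35]]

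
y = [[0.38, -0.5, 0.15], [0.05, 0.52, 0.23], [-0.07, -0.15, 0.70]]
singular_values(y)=[0.8, 0.72, 0.31]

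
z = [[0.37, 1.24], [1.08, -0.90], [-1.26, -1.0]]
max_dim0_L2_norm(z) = 1.83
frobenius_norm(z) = 2.50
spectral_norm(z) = 1.97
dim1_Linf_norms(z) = [1.24, 1.08, 1.26]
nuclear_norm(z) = 3.50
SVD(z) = [[0.62,-0.29], [-0.04,0.92], [-0.79,-0.27]] @ diag([1.974887711001606, 1.5291561492976569]) @ [[0.59, 0.80], [0.80, -0.59]]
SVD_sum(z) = [[0.72, 0.98], [-0.05, -0.07], [-0.92, -1.25]] + [[-0.35, 0.26], [1.13, -0.83], [-0.34, 0.25]]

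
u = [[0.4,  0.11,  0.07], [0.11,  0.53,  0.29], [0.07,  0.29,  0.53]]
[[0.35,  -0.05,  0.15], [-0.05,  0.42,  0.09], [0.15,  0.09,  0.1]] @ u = [[0.14,0.06,0.09], [0.03,0.24,0.17], [0.08,0.09,0.09]]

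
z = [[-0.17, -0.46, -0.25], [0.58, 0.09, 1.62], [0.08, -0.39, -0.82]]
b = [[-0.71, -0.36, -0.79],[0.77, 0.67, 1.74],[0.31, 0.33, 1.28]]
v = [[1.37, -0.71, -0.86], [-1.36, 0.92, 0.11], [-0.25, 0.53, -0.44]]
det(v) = 0.23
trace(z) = -0.90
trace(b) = 1.24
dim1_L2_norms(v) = [1.77, 1.65, 0.73]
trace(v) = 1.85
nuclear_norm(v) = 3.33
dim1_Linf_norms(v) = [1.37, 1.36, 0.53]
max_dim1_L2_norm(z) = 1.72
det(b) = -0.08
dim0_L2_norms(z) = [0.61, 0.61, 1.83]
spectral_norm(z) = 1.93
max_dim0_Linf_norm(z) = 1.62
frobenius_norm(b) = 2.68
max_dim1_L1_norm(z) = 2.29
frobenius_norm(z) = 2.03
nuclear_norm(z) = 2.77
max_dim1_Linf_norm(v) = 1.37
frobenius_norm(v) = 2.52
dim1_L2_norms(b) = [1.12, 2.02, 1.36]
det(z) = -0.31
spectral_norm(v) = 2.38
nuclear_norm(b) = 3.13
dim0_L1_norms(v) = [2.98, 2.16, 1.41]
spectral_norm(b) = 2.65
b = v @ z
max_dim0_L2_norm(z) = 1.83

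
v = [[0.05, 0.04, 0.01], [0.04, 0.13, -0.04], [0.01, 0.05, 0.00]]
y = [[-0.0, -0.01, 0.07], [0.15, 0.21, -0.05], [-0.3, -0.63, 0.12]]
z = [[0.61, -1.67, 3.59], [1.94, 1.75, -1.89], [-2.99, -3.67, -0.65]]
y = z @ v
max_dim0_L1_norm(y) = 0.85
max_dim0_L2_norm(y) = 0.66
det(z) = -23.24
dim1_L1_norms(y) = [0.08, 0.41, 1.05]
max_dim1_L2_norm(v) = 0.14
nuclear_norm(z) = 10.71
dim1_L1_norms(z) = [5.87, 5.58, 7.31]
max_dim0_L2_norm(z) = 4.4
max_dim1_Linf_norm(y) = 0.63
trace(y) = 0.33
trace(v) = 0.18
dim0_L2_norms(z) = [3.62, 4.4, 4.11]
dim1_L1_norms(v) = [0.1, 0.21, 0.06]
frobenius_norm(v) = 0.16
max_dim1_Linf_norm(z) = 3.67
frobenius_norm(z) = 7.02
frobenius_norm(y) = 0.76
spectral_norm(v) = 0.16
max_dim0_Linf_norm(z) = 3.67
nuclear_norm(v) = 0.21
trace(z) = 1.71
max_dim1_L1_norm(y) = 1.05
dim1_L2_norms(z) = [4.01, 3.22, 4.78]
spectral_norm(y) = 0.75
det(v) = 0.00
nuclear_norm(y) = 0.86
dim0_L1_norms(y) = [0.45, 0.85, 0.24]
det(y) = -0.00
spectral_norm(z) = 5.64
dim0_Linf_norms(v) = [0.05, 0.13, 0.04]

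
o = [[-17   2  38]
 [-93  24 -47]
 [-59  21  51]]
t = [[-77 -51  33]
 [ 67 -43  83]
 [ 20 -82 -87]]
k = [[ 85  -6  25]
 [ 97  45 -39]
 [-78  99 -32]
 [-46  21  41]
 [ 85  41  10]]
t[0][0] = -77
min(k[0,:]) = -6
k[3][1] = 21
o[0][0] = -17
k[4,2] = 10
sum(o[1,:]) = -116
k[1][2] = -39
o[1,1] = 24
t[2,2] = -87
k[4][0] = 85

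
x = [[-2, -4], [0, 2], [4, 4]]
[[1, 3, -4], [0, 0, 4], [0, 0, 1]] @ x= [[-18, -14], [16, 16], [4, 4]]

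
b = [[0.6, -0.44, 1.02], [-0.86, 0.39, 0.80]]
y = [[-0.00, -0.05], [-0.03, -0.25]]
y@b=[[0.04,-0.02,-0.04], [0.2,-0.08,-0.23]]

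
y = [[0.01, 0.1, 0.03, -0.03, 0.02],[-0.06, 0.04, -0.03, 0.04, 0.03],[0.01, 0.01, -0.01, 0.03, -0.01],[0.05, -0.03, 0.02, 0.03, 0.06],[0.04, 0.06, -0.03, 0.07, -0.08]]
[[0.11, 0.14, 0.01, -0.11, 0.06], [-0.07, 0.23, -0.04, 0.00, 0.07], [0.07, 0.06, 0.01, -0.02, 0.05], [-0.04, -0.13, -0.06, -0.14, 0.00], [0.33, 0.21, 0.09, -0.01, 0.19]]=y@[[1.63, -2.02, 0.62, -0.93, 0.91], [1.41, 2.07, 0.3, -0.67, 1.14], [0.05, 0.90, -1.01, -1.11, -1.68], [0.66, 1.90, -0.54, -0.71, 0.62], [-1.66, -0.75, -0.7, -1.09, 0.10]]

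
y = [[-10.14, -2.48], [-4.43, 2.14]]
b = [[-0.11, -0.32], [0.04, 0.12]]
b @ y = [[2.53, -0.41], [-0.94, 0.16]]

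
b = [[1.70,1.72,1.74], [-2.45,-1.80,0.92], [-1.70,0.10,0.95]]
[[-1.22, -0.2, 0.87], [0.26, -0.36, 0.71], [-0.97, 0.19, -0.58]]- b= [[-2.92, -1.92, -0.87], [2.71, 1.44, -0.21], [0.73, 0.09, -1.53]]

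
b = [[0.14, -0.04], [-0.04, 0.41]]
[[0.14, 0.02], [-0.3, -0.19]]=b@[[0.78, 0.02],  [-0.65, -0.45]]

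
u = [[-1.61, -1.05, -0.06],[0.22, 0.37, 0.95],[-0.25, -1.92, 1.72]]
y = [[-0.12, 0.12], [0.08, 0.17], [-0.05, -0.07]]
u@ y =[[0.11, -0.37], [-0.04, 0.02], [-0.21, -0.48]]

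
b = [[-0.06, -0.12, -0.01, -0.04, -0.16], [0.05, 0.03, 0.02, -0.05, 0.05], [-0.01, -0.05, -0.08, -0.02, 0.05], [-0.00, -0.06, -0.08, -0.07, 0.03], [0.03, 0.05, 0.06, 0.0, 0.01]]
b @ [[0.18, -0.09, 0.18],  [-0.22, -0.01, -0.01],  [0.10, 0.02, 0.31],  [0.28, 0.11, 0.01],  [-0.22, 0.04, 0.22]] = [[0.04, -0.00, -0.05], [-0.02, -0.01, 0.03], [-0.02, -0.00, -0.02], [-0.02, -0.01, -0.02], [-0.00, -0.0, 0.03]]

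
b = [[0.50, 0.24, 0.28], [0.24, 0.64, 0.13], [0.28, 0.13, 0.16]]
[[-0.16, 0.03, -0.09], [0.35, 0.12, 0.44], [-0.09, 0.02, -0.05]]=b @ [[-0.79,-0.17,-0.87], [0.82,0.2,0.93], [0.14,0.23,0.45]]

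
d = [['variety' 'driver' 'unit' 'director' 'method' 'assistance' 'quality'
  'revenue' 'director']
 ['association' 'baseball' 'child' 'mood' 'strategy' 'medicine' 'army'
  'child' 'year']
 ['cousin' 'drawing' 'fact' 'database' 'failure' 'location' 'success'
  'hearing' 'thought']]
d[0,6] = 'quality'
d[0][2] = 'unit'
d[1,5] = 'medicine'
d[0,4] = 'method'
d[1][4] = 'strategy'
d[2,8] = 'thought'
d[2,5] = 'location'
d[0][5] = 'assistance'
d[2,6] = 'success'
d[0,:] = ['variety', 'driver', 'unit', 'director', 'method', 'assistance', 'quality', 'revenue', 'director']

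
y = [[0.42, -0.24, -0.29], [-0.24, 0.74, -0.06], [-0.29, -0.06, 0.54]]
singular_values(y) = [0.9, 0.7, 0.1]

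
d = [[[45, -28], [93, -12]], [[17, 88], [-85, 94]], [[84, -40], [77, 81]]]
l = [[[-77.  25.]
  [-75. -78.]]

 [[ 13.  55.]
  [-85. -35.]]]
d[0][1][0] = 93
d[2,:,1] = [-40, 81]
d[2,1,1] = 81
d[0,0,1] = -28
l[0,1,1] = -78.0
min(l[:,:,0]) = -85.0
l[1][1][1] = -35.0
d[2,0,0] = 84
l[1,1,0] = -85.0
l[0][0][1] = 25.0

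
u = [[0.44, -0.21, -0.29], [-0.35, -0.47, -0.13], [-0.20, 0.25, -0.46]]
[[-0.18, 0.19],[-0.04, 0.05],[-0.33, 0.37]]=u @ [[-0.0, 0.00], [-0.09, 0.10], [0.67, -0.74]]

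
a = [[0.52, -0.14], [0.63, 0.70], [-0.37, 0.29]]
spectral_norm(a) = 0.99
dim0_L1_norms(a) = [1.52, 1.13]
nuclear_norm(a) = 1.64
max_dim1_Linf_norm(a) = 0.7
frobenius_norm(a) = 1.18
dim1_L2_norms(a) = [0.54, 0.94, 0.47]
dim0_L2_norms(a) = [0.9, 0.77]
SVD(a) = [[-0.36,0.63], [-0.92,-0.35], [0.15,-0.69]] @ diag([0.9900907286423375, 0.6462355213515311]) @ [[-0.83, -0.56],[0.56, -0.83]]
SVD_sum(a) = [[0.29, 0.2], [0.76, 0.51], [-0.12, -0.08]] + [[0.23,  -0.34], [-0.13,  0.19], [-0.25,  0.37]]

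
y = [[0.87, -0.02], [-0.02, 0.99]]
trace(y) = 1.86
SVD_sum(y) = [[0.03, -0.16], [-0.16, 0.97]] + [[0.84, 0.14], [0.14, 0.02]]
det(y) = 0.86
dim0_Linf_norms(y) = [0.87, 0.99]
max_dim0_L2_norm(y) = 0.99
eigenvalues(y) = [0.87, 0.99]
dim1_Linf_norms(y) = [0.87, 0.99]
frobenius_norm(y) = 1.32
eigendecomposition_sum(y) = [[0.84, 0.14], [0.14, 0.02]] + [[0.03,  -0.16],[-0.16,  0.97]]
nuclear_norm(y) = 1.86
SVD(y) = [[-0.16, 0.99], [0.99, 0.16]] @ diag([0.9932455532033677, 0.8667544467966323]) @ [[-0.16, 0.99], [0.99, 0.16]]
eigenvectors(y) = [[-0.99, 0.16], [-0.16, -0.99]]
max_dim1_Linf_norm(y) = 0.99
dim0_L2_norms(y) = [0.87, 0.99]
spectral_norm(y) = 0.99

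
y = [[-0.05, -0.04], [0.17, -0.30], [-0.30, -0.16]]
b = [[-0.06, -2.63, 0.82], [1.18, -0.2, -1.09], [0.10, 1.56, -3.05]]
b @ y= [[-0.69, 0.66], [0.23, 0.19], [1.18, 0.02]]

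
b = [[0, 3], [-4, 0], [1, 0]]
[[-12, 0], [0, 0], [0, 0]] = b@ [[0, 0], [-4, 0]]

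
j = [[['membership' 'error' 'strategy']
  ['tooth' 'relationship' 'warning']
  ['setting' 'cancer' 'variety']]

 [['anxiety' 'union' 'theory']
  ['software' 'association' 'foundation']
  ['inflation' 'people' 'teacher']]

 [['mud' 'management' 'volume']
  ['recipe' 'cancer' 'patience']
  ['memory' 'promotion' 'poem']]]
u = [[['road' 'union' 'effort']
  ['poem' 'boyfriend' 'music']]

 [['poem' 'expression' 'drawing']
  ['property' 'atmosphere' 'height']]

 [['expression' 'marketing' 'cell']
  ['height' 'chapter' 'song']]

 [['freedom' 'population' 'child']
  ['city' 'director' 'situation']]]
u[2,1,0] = 'height'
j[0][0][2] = 'strategy'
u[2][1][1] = 'chapter'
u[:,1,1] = ['boyfriend', 'atmosphere', 'chapter', 'director']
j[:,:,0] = [['membership', 'tooth', 'setting'], ['anxiety', 'software', 'inflation'], ['mud', 'recipe', 'memory']]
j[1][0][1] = 'union'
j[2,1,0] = 'recipe'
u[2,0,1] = 'marketing'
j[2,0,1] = 'management'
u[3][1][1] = 'director'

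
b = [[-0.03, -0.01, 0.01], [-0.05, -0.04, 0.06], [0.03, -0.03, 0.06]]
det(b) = -0.00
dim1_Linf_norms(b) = [0.03, 0.06, 0.06]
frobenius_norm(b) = 0.12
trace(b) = -0.01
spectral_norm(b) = 0.10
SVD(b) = [[-0.22, 0.4, 0.89], [-0.82, 0.42, -0.39], [-0.53, -0.81, 0.24]] @ diag([0.10247012270203736, 0.06082468473883944, 0.00048133133100161]) @ [[0.31, 0.5, -0.81],[-0.94, 0.06, -0.32],[0.11, -0.87, -0.49]]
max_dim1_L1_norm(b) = 0.15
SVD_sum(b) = [[-0.01, -0.01, 0.02], [-0.03, -0.04, 0.07], [-0.02, -0.03, 0.04]] + [[-0.02, 0.00, -0.01], [-0.02, 0.0, -0.01], [0.05, -0.0, 0.02]] + [[0.0, -0.00, -0.00], [-0.00, 0.0, 0.00], [0.00, -0.0, -0.0]]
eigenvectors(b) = [[0.37, 0.11, 0.03],[0.92, -0.86, 0.59],[0.15, -0.50, 0.81]]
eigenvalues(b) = [-0.05, 0.0, 0.04]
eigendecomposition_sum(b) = [[-0.03, -0.01, 0.01], [-0.08, -0.02, 0.02], [-0.01, -0.00, 0.00]] + [[0.00, -0.00, 0.00], [-0.00, 0.0, -0.00], [-0.00, 0.0, -0.00]] + [[0.0, -0.00, 0.0], [0.03, -0.02, 0.04], [0.04, -0.03, 0.06]]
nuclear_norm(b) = 0.16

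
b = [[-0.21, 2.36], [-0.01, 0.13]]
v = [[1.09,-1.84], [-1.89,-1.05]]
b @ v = [[-4.69, -2.09], [-0.26, -0.12]]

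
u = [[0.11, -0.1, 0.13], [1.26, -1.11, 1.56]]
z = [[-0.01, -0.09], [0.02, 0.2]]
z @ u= [[-0.11, 0.10, -0.14], [0.25, -0.22, 0.31]]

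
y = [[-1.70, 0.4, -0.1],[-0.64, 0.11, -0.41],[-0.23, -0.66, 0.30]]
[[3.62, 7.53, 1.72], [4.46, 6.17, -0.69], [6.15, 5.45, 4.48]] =y @ [[-4.31,-6.24,-2.23], [-11.05,-9.67,-4.17], [-7.12,-7.9,4.05]]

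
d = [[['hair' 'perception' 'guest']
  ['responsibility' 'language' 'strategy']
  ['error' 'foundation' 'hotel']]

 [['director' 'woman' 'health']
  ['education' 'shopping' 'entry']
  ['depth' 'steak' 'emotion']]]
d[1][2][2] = 'emotion'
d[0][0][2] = 'guest'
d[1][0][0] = 'director'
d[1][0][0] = 'director'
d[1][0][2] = 'health'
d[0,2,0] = 'error'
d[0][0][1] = 'perception'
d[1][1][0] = 'education'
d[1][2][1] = 'steak'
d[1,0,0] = 'director'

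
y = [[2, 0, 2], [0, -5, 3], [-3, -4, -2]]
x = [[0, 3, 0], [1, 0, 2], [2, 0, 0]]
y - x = [[2, -3, 2], [-1, -5, 1], [-5, -4, -2]]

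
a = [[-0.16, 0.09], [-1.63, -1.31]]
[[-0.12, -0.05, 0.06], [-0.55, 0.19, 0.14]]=a@[[0.57, 0.14, -0.27],[-0.29, -0.32, 0.23]]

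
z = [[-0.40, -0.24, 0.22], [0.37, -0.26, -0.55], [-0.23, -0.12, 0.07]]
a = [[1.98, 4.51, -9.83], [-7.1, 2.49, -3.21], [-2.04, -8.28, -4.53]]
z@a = [[0.46, -4.22, 3.71], [3.7, 5.58, -0.31], [0.25, -1.92, 2.33]]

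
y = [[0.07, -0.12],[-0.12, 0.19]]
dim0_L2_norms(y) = [0.14, 0.22]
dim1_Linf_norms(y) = [0.12, 0.19]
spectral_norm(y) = 0.26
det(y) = -0.00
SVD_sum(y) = [[0.07, -0.12], [-0.12, 0.19]] + [[-0.0, -0.0], [-0.00, -0.00]]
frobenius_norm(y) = 0.26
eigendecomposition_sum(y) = [[-0.0, -0.00], [-0.0, -0.0]] + [[0.07, -0.12], [-0.12, 0.19]]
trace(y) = 0.26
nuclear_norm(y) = 0.27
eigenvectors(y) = [[-0.85, 0.53], [-0.53, -0.85]]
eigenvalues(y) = [-0.0, 0.26]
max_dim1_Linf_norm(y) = 0.19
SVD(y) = [[-0.53, 0.85], [0.85, 0.53]] @ diag([0.2641640786499874, 0.0041640786499873815]) @ [[-0.53, 0.85], [-0.85, -0.53]]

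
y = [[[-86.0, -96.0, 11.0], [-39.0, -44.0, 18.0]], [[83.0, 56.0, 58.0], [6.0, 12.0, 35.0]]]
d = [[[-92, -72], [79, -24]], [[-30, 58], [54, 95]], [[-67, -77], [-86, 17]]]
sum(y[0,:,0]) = -125.0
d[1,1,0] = 54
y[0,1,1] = -44.0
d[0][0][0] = -92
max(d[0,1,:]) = 79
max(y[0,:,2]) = 18.0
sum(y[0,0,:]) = -171.0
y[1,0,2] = 58.0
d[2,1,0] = -86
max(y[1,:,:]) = 83.0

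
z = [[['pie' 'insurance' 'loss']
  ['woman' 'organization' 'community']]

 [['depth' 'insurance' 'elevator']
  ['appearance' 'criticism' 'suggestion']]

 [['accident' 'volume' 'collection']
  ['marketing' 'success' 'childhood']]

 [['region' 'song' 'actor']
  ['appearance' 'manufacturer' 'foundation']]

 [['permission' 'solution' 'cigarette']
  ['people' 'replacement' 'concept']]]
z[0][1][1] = 'organization'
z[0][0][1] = 'insurance'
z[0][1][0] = 'woman'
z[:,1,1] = ['organization', 'criticism', 'success', 'manufacturer', 'replacement']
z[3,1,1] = 'manufacturer'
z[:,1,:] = [['woman', 'organization', 'community'], ['appearance', 'criticism', 'suggestion'], ['marketing', 'success', 'childhood'], ['appearance', 'manufacturer', 'foundation'], ['people', 'replacement', 'concept']]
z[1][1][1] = 'criticism'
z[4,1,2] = 'concept'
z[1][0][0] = 'depth'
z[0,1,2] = 'community'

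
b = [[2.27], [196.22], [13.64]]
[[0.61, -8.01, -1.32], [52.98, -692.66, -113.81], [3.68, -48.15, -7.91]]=b @ [[0.27, -3.53, -0.58]]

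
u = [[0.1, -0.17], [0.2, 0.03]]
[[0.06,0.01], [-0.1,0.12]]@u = [[0.01, -0.01], [0.01, 0.02]]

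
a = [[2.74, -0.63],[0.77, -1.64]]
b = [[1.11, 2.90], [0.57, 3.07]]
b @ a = [[5.27, -5.46], [3.93, -5.39]]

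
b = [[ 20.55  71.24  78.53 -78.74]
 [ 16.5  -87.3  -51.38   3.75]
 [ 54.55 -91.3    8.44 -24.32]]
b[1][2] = -51.38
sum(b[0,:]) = 91.58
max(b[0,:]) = 78.53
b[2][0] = 54.55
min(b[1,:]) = -87.3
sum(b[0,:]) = 91.58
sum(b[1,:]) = -118.43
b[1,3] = 3.75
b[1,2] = -51.38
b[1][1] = -87.3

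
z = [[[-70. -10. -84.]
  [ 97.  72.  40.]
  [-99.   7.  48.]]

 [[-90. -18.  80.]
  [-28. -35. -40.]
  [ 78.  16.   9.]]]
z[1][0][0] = -90.0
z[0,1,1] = 72.0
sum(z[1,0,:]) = -28.0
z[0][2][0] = -99.0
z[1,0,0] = -90.0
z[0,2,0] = -99.0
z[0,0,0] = -70.0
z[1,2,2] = 9.0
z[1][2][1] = 16.0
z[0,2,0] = -99.0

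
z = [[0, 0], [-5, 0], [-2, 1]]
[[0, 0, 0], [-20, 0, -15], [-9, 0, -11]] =z @[[4, 0, 3], [-1, 0, -5]]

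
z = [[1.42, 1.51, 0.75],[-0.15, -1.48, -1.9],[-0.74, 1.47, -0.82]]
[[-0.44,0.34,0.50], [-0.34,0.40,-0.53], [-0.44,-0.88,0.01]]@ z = [[-1.05,-0.43,-1.39], [-0.15,-1.88,-0.58], [-0.50,0.65,1.33]]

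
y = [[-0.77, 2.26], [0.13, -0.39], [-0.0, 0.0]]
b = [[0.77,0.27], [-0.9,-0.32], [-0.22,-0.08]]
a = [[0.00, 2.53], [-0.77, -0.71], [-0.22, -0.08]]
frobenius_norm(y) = 2.42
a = b + y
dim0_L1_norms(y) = [0.9, 2.65]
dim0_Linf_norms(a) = [0.77, 2.53]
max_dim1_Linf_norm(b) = 0.9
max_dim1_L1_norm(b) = 1.22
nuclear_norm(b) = 1.28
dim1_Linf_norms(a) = [2.53, 0.77, 0.22]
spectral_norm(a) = 2.64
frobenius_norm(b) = 1.28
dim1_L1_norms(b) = [1.04, 1.22, 0.3]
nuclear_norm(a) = 3.41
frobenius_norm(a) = 2.75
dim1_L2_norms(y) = [2.39, 0.41, 0.0]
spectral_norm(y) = 2.42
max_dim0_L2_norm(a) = 2.63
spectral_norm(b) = 1.28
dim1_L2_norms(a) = [2.53, 1.05, 0.23]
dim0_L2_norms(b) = [1.2, 0.43]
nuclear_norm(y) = 2.43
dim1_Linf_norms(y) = [2.26, 0.39, 0.0]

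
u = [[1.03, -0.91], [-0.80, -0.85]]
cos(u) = [[0.23,0.06], [0.05,0.36]]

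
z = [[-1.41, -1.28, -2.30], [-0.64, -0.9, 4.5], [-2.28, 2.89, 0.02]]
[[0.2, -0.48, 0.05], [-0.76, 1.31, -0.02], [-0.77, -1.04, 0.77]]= z @ [[0.21,0.14,-0.16], [-0.1,-0.25,0.14], [-0.16,0.26,-0.0]]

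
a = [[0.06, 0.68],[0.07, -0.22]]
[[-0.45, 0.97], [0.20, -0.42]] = a @ [[0.58, -1.25],[-0.71, 1.53]]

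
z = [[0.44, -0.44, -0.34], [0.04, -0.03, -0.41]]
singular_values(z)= [0.76, 0.31]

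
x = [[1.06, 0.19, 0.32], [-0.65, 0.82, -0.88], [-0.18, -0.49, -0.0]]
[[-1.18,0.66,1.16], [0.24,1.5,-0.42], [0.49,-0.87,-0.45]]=x @ [[-0.94, 0.52, 0.86], [-0.66, 1.59, 0.61], [-0.19, -0.61, 0.41]]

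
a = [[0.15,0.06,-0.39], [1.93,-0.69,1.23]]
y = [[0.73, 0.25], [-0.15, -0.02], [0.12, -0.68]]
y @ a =[[0.59, -0.13, 0.02], [-0.06, 0.00, 0.03], [-1.29, 0.48, -0.88]]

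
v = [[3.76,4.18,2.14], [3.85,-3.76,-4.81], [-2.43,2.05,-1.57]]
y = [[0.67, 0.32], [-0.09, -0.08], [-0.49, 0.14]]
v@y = [[1.09, 1.17], [5.27, 0.86], [-1.04, -1.16]]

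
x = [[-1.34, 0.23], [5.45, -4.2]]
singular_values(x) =[6.99, 0.63]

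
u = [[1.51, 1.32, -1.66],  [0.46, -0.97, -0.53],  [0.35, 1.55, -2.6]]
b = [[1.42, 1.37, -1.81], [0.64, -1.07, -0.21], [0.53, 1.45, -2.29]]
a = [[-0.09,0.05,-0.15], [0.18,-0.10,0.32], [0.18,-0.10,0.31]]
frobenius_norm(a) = 0.56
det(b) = 3.06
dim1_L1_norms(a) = [0.29, 0.6, 0.59]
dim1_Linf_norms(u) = [1.66, 0.97, 2.6]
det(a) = -0.00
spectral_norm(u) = 3.88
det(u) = 4.64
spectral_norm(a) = 0.56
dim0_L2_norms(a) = [0.27, 0.15, 0.47]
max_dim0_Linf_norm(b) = 2.29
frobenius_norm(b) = 4.05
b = a + u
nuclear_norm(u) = 6.08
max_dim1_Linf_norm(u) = 2.6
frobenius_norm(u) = 4.18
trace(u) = -2.06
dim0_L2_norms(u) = [1.62, 2.26, 3.13]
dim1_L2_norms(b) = [2.68, 1.26, 2.76]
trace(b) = -1.94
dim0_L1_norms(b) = [2.59, 3.89, 4.31]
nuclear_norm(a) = 0.57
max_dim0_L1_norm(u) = 4.79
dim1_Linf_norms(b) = [1.81, 1.07, 2.29]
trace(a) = 0.12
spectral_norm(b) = 3.78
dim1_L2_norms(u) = [2.6, 1.2, 3.05]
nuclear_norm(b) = 5.71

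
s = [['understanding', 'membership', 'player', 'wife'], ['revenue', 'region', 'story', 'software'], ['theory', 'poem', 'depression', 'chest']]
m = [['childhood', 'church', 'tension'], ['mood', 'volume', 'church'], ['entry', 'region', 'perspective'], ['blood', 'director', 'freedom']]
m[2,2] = 'perspective'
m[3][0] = 'blood'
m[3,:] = ['blood', 'director', 'freedom']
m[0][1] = 'church'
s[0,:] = ['understanding', 'membership', 'player', 'wife']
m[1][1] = 'volume'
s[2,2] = 'depression'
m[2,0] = 'entry'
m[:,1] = ['church', 'volume', 'region', 'director']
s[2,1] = 'poem'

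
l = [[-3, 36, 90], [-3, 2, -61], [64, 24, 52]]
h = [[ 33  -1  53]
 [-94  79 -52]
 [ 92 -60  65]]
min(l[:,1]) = 2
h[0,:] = [33, -1, 53]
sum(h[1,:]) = -67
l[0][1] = 36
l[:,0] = [-3, -3, 64]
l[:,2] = [90, -61, 52]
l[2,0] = 64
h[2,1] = -60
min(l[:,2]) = -61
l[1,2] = -61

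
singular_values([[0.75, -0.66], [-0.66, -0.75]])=[1.0, 1.0]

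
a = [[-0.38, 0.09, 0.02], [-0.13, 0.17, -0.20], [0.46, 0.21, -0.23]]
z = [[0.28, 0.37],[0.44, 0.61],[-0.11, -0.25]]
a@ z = [[-0.07,-0.09],[0.06,0.11],[0.25,0.36]]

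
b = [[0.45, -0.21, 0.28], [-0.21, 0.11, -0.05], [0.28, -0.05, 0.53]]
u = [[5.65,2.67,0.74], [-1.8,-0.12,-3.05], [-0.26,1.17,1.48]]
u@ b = [[2.19, -0.93, 1.84], [-1.64, 0.52, -2.11], [0.05, 0.11, 0.65]]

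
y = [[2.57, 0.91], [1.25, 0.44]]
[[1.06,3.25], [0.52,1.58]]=y@[[1.56, 1.94], [-3.24, -1.91]]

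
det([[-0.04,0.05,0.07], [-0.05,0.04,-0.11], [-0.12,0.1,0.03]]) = 0.000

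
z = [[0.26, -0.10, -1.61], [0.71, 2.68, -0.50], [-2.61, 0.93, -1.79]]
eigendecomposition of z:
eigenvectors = [[0.44+0.00j, (-0.36+0.24j), (-0.36-0.24j)],[0.02+0.00j, (0.78+0j), (0.78-0j)],[(0.9+0j), 0.41-0.20j, (0.41+0.2j)]]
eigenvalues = [(-3.04+0j), (2.1+0.34j), (2.1-0.34j)]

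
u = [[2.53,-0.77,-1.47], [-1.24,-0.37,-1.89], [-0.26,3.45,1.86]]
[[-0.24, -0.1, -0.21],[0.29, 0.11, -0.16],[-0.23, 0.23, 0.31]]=u@[[-0.14, -0.04, -0.02],[-0.05, 0.09, 0.04],[-0.05, -0.05, 0.09]]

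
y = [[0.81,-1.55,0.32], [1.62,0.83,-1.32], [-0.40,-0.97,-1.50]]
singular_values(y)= [2.29, 1.99, 1.55]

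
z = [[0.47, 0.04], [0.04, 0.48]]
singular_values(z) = [0.52, 0.43]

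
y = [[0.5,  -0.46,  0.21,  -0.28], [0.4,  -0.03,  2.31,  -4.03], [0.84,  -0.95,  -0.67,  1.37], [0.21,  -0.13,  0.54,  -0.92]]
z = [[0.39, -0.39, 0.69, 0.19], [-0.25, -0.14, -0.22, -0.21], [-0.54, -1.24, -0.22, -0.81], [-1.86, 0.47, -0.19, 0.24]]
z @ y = [[0.66,  -0.85,  -1.18,  2.23], [-0.41,  0.36,  -0.34,  0.53], [-1.12,  0.60,  -3.27,  5.59], [-0.85,  0.99,  0.95,  -1.85]]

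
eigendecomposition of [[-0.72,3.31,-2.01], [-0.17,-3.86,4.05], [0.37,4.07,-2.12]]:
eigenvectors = [[-0.53, 0.99, 0.24], [0.67, -0.10, 0.6], [-0.53, -0.03, 0.76]]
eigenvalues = [-6.92, -0.99, 1.21]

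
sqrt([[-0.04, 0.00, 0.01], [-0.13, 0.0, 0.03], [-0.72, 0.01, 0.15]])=[[-0.01-0.00j, (-0.01+0j), (0.02-0j)],[-0.18-0.06j, -0.01+0.04j, (0.08-0j)],[(-1.68-0.02j), (-0+0.01j), (0.44-0j)]]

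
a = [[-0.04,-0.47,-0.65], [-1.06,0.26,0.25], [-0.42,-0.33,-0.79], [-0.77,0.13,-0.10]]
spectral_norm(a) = 1.39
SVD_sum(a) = [[-0.09,0.01,-0.01],  [-1.02,0.09,-0.15],  [-0.49,0.04,-0.07],  [-0.77,0.07,-0.11]] + [[0.06, -0.41, -0.68], [-0.03, 0.22, 0.37], [0.06, -0.42, -0.69], [-0.0, 0.02, 0.04]] + [[-0.01, -0.07, 0.04],[-0.01, -0.05, 0.03],[0.01, 0.05, -0.03],[0.01, 0.04, -0.02]]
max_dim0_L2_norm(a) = 1.38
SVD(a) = [[-0.07, 0.65, 0.67],[-0.74, -0.35, 0.46],[-0.36, 0.67, -0.43],[-0.56, -0.03, -0.41]] @ diag([1.3919078513282055, 1.2146456827813492, 0.1229975557136303]) @ [[0.99, -0.08, 0.14], [0.08, -0.51, -0.85], [-0.14, -0.85, 0.5]]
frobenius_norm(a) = 1.85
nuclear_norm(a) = 2.73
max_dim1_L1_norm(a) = 1.57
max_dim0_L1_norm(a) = 2.29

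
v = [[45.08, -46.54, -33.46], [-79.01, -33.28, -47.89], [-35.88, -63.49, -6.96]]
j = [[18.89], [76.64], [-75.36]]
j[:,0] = [18.89, 76.64, -75.36]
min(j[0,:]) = 18.89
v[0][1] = -46.54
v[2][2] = -6.96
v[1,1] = -33.28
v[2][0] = -35.88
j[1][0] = 76.64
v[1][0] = -79.01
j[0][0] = 18.89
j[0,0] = 18.89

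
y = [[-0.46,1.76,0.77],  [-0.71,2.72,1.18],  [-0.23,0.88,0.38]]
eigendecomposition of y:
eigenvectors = [[-0.52+0.00j, -0.95+0.00j, (-0.95-0j)], [-0.81+0.00j, -0.26+0.08j, -0.26-0.08j], [-0.26+0.00j, 0.02-0.18j, (0.02+0.18j)]]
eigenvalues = [(2.64+0j), (-0+0j), (-0-0j)]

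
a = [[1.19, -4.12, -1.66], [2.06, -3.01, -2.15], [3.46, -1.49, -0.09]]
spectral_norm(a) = 6.77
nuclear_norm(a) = 10.18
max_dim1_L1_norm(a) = 7.22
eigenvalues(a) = [(-1.57+3j), (-1.57-3j), (1.24+0j)]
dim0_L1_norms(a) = [6.71, 8.62, 3.9]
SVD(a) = [[-0.65, -0.49, -0.58],[-0.62, -0.11, 0.78],[-0.44, 0.87, -0.23]] @ diag([6.7670917645574065, 2.6142074463045213, 0.8028003972005279]) @ [[-0.53, 0.77, 0.36],[0.84, 0.4, 0.37],[0.14, 0.50, -0.86]]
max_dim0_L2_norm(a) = 5.32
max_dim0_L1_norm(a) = 8.62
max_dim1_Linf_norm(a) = 4.12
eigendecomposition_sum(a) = [[(0.51+1.9j), -1.95-0.68j, (-0.9-0.67j)], [1.20+1.16j, (-1.72+0.36j), (-0.95-0.1j)], [(1.31-0.63j), -0.22+1.50j, (-0.36+0.74j)]] + [[0.51-1.90j, -1.95+0.68j, (-0.9+0.67j)], [1.20-1.16j, (-1.72-0.36j), (-0.95+0.1j)], [(1.31+0.63j), (-0.22-1.5j), (-0.36-0.74j)]] + [[(0.18-0j), -0.22+0.00j, 0.13+0.00j],[(-0.34+0j), 0.42-0.00j, (-0.26-0j)],[0.85-0.00j, -1.05+0.00j, (0.63+0j)]]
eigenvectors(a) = [[(-0.66+0j), (-0.66-0j), 0.19+0.00j],[-0.48+0.29j, (-0.48-0.29j), -0.37+0.00j],[(0.09+0.48j), 0.09-0.48j, (0.91+0j)]]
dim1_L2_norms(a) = [4.6, 4.23, 3.77]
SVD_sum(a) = [[2.33, -3.37, -1.59], [2.21, -3.21, -1.51], [1.59, -2.31, -1.09]] + [[-1.07, -0.52, -0.47], [-0.24, -0.11, -0.11], [1.89, 0.91, 0.84]] + [[-0.06, -0.23, 0.4], [0.09, 0.31, -0.54], [-0.03, -0.09, 0.16]]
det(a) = 14.20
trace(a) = -1.91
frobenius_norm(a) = 7.30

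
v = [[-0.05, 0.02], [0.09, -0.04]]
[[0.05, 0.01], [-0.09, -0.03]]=v@[[-0.99, 0.13], [0.13, 0.99]]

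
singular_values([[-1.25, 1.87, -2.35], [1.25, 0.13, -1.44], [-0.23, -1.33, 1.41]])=[3.81, 1.82, 0.48]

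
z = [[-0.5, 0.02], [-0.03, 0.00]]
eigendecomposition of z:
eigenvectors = [[-1.0, -0.04], [-0.06, -1.00]]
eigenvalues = [-0.5, -0.0]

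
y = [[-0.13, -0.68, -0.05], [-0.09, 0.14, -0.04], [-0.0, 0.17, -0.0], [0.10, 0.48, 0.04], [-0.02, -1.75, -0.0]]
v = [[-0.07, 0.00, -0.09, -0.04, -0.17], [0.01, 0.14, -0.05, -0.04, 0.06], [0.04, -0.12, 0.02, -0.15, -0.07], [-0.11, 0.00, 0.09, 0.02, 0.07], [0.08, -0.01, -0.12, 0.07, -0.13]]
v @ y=[[0.01, 0.31, 0.0],[-0.02, -0.12, -0.01],[-0.01, 0.01, -0.00],[0.01, -0.02, 0.01],[0.0, 0.18, -0.00]]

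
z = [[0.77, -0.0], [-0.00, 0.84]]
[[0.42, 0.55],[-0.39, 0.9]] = z@[[0.54,0.71], [-0.46,1.07]]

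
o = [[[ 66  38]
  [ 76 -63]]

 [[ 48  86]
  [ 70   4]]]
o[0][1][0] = 76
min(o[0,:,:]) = -63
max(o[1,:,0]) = 70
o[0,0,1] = 38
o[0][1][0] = 76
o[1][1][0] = 70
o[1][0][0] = 48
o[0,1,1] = -63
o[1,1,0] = 70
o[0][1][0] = 76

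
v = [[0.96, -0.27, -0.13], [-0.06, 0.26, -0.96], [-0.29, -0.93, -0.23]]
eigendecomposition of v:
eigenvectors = [[0.14+0.00j,(-0.71+0j),(-0.71-0j)], [(0.61+0j),0.05+0.55j,(0.05-0.55j)], [0.78+0.00j,(0.08-0.43j),(0.08+0.43j)]]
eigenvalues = [(-1+0j), (0.99+0.13j), (0.99-0.13j)]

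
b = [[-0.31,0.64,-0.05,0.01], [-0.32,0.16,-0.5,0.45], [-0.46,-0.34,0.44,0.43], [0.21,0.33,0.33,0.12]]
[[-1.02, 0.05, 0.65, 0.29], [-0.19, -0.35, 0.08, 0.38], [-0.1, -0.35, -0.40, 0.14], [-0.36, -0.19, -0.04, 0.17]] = b@[[0.82, -0.21, -0.57, -0.09], [-1.23, -0.02, 0.73, 0.40], [-0.44, -0.06, -0.22, -0.05], [0.12, -0.99, -0.73, 0.59]]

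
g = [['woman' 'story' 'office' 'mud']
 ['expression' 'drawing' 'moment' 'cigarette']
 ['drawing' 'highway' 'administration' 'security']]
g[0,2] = 'office'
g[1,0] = 'expression'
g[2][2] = 'administration'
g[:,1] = ['story', 'drawing', 'highway']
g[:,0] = ['woman', 'expression', 'drawing']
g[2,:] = ['drawing', 'highway', 'administration', 'security']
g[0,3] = 'mud'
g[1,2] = 'moment'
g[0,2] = 'office'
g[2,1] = 'highway'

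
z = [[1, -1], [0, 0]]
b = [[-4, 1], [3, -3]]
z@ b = [[-7, 4], [0, 0]]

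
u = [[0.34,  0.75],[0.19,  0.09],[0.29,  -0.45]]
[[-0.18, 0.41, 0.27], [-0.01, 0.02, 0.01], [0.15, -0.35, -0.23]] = u @ [[0.09, -0.21, -0.14], [-0.28, 0.64, 0.42]]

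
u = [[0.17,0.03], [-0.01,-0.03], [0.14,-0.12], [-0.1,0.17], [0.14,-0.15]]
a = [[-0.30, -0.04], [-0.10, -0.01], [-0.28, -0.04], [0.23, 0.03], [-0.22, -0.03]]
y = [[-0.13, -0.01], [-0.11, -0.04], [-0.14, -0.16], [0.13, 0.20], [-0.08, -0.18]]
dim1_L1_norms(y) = [0.14, 0.15, 0.3, 0.33, 0.26]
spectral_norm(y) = 0.39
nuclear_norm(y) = 0.52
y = a + u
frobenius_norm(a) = 0.53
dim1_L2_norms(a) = [0.3, 0.1, 0.28, 0.23, 0.22]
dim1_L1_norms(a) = [0.34, 0.11, 0.32, 0.26, 0.25]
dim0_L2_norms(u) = [0.28, 0.26]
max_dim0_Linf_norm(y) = 0.2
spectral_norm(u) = 0.35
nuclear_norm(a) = 0.54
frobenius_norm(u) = 0.38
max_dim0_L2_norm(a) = 0.53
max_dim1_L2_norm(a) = 0.3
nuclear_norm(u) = 0.50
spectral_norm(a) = 0.53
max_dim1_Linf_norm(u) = 0.17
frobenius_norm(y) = 0.41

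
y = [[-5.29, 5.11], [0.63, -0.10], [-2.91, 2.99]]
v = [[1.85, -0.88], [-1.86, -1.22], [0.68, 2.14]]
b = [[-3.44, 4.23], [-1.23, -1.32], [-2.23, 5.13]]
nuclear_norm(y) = 8.86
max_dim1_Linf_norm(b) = 5.13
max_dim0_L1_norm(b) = 10.68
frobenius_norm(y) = 8.48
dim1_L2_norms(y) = [7.36, 0.64, 4.17]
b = v + y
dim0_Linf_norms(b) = [3.44, 5.13]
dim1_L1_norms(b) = [7.67, 2.55, 7.36]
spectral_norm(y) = 8.47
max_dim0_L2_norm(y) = 6.07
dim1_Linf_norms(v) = [1.85, 1.86, 2.14]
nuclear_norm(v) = 5.27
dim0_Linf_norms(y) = [5.29, 5.11]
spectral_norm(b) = 7.76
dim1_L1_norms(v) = [2.73, 3.08, 2.82]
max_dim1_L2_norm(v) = 2.25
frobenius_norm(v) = 3.77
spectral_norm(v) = 3.03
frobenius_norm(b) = 8.02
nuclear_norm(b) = 9.79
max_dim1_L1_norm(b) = 7.67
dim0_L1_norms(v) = [4.39, 4.24]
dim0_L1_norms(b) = [6.9, 10.68]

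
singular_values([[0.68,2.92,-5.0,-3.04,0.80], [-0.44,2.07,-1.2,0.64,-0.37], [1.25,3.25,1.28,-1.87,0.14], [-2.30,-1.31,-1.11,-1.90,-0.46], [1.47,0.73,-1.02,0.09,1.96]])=[7.2, 4.52, 3.06, 2.23, 0.81]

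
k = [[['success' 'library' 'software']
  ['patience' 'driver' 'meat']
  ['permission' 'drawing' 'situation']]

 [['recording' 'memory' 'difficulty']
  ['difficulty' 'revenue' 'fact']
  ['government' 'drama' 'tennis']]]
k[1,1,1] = 'revenue'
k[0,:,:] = [['success', 'library', 'software'], ['patience', 'driver', 'meat'], ['permission', 'drawing', 'situation']]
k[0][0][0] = 'success'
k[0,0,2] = 'software'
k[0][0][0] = 'success'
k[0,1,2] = 'meat'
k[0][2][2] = 'situation'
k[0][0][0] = 'success'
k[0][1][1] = 'driver'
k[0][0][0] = 'success'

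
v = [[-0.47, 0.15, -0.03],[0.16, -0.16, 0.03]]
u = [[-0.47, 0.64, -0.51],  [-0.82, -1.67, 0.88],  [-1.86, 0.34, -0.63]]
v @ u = [[0.15, -0.56, 0.39], [0.0, 0.38, -0.24]]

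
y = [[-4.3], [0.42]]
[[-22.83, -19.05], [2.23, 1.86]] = y@[[5.31,  4.43]]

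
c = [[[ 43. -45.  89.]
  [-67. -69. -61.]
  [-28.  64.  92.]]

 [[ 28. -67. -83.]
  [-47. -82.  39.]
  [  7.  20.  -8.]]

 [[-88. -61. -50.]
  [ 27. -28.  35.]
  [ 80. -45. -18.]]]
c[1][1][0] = -47.0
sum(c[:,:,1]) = -313.0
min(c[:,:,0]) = -88.0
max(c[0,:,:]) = 92.0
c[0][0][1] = -45.0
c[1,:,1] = [-67.0, -82.0, 20.0]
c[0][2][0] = -28.0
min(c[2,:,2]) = -50.0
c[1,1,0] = -47.0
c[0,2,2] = 92.0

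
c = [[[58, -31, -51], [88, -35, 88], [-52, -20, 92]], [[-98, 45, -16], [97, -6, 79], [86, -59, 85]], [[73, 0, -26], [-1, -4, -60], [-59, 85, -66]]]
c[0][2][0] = -52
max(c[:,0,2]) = -16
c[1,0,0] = -98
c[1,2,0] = 86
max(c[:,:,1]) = 85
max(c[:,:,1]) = 85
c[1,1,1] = -6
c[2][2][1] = 85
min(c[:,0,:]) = -98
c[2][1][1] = -4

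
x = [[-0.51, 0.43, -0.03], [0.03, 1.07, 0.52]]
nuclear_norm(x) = 1.79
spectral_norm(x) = 1.26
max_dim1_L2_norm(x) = 1.19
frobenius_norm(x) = 1.36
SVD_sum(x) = [[-0.05, 0.41, 0.17], [-0.14, 1.08, 0.44]] + [[-0.46, 0.02, -0.2], [0.17, -0.01, 0.08]]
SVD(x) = [[-0.35, -0.94], [-0.94, 0.35]] @ diag([1.256504036163066, 0.5322570874172793]) @ [[0.12,-0.92,-0.38],[0.92,-0.04,0.40]]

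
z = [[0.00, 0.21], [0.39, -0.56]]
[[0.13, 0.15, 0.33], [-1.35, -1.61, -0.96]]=z@[[-2.59, -3.11, -0.18], [0.61, 0.71, 1.58]]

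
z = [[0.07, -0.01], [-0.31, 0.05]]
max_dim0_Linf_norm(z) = 0.31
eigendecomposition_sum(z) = [[0.07, -0.01], [-0.32, 0.05]] + [[0.00, 0.0], [0.01, 0.00]]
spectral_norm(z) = 0.32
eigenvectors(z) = [[0.21, 0.15], [-0.98, 0.99]]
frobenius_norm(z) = 0.32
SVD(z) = [[-0.22, 0.98],  [0.98, 0.22]] @ diag([0.321867139632849, 0.0012427487952211339]) @ [[-0.99, 0.16], [0.16, 0.99]]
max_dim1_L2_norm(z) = 0.31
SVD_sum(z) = [[0.07, -0.01],[-0.31, 0.05]] + [[0.00,0.00], [0.00,0.0]]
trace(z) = 0.12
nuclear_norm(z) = 0.32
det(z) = 0.00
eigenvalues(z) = [0.12, 0.0]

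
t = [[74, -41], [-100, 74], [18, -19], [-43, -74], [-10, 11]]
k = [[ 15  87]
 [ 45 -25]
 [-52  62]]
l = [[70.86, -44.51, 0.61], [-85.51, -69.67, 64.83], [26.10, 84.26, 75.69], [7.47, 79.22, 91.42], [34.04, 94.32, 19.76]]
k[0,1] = 87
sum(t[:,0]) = -61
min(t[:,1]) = -74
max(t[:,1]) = 74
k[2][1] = 62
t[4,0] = -10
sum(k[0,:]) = 102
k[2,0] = -52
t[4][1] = 11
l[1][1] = -69.67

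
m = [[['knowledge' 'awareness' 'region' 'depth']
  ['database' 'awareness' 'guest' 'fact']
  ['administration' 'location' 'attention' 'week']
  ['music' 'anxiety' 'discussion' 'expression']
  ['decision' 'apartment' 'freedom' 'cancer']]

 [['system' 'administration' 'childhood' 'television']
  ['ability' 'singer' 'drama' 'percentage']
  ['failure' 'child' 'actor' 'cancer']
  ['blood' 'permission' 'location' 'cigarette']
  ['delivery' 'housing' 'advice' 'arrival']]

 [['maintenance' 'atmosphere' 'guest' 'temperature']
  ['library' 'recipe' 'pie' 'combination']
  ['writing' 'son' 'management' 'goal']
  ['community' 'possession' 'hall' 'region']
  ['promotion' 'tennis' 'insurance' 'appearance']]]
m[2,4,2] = 'insurance'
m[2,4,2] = 'insurance'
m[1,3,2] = 'location'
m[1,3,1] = 'permission'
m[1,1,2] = 'drama'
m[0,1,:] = ['database', 'awareness', 'guest', 'fact']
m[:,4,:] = [['decision', 'apartment', 'freedom', 'cancer'], ['delivery', 'housing', 'advice', 'arrival'], ['promotion', 'tennis', 'insurance', 'appearance']]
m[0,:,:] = [['knowledge', 'awareness', 'region', 'depth'], ['database', 'awareness', 'guest', 'fact'], ['administration', 'location', 'attention', 'week'], ['music', 'anxiety', 'discussion', 'expression'], ['decision', 'apartment', 'freedom', 'cancer']]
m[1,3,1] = 'permission'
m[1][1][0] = 'ability'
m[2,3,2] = 'hall'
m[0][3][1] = 'anxiety'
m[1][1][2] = 'drama'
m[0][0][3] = 'depth'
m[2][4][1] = 'tennis'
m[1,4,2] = 'advice'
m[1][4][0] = 'delivery'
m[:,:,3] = [['depth', 'fact', 'week', 'expression', 'cancer'], ['television', 'percentage', 'cancer', 'cigarette', 'arrival'], ['temperature', 'combination', 'goal', 'region', 'appearance']]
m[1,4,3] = 'arrival'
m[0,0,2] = 'region'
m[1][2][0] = 'failure'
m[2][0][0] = 'maintenance'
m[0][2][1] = 'location'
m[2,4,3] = 'appearance'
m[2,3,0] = 'community'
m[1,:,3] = ['television', 'percentage', 'cancer', 'cigarette', 'arrival']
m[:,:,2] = [['region', 'guest', 'attention', 'discussion', 'freedom'], ['childhood', 'drama', 'actor', 'location', 'advice'], ['guest', 'pie', 'management', 'hall', 'insurance']]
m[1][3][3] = 'cigarette'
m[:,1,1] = ['awareness', 'singer', 'recipe']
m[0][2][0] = 'administration'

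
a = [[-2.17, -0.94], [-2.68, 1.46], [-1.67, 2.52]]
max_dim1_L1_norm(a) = 4.19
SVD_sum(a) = [[-1.09, 0.71], [-2.55, 1.67], [-2.32, 1.52]] + [[-1.08,-1.65], [-0.13,-0.21], [0.65,1.0]]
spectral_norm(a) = 4.32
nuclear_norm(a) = 6.64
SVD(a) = [[-0.3, 0.85], [-0.7, 0.11], [-0.64, -0.51]] @ diag([4.319666167423146, 2.320836961533452]) @ [[0.84, -0.55], [-0.55, -0.84]]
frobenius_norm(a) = 4.90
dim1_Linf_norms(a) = [2.17, 2.68, 2.52]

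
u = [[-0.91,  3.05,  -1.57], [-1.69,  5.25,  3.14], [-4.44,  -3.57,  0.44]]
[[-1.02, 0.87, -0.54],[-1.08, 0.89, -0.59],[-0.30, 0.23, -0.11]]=u @[[0.24, -0.2, 0.12],[-0.2, 0.17, -0.11],[0.12, -0.11, 0.06]]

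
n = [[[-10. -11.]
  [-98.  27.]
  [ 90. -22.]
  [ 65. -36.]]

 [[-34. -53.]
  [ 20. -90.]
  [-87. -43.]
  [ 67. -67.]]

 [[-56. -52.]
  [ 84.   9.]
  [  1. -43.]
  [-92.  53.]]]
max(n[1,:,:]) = 67.0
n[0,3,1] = -36.0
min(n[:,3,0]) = -92.0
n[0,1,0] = -98.0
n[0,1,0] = -98.0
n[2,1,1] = 9.0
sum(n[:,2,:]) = -104.0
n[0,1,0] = -98.0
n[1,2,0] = -87.0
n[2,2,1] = -43.0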